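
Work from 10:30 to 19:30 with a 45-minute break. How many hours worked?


8h 15m (495 minutes)

Total time = (19×60+30) - (10×60+30)
= 1170 - 630 = 540 min
Minus break: 540 - 45 = 495 min
= 8h 15m


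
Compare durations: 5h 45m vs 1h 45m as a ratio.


Duration 1: 345 minutes
Duration 2: 105 minutes
Ratio = 345:105
GCD = 15
Simplified = 23:7
As a decimal: 23/7 ≈ 3.29

23:7 (3.29)


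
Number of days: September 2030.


30 days

Month: September (month 9)
September has 30 days


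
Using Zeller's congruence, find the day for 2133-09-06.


Sunday

Zeller's congruence:
q=6, m=9, k=33, j=21
h = (6 + ⌊13×10/5⌋ + 33 + ⌊33/4⌋ + ⌊21/4⌋ - 2×21) mod 7
= (6 + 26 + 33 + 8 + 5 - 42) mod 7
= 36 mod 7 = 1
h=1 → Sunday


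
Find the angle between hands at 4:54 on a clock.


Hour hand = 4×30 + 54×0.5 = 147.0°
Minute hand = 54×6 = 324°
Difference = |147.0 - 324| = 177.0°

177.0°


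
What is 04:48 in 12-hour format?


Hour: 4
4 < 12 → AM

4:48 AM


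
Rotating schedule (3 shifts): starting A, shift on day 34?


Shift A

Shifts: A, B, C
Start: A (index 0)
Day 34: (0 + 34 - 1) mod 3
= 33 mod 3
= 0
Index 0 → shift A


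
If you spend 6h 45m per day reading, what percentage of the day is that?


28.1%

Time: 405 minutes
Day: 1440 minutes
Percentage = (405/1440) × 100 ≈ 28.1%


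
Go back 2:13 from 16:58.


14:45

Start: 1018 minutes from midnight
Subtract: 133 minutes
Remaining: 1018 - 133 = 885
Hours: 14, Minutes: 45


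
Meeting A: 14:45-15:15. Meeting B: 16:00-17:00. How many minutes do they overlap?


Meeting A: 885-915 (in minutes from midnight)
Meeting B: 960-1020
Overlap start = max(885, 960) = 960
Overlap end = min(915, 1020) = 915
Overlap = max(0, 915 - 960) = 0 min

0 minutes


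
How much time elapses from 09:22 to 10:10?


0h 48m

End time in minutes: 10×60 + 10 = 610
Start time in minutes: 9×60 + 22 = 562
Difference = 610 - 562 = 48 minutes
= 0 hours 48 minutes


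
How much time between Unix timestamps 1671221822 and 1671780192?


Difference = 1671780192 - 1671221822 = 558370 seconds
In hours: 558370 / 3600 ≈ 155.1
In days: 558370 / 86400 ≈ 6.46

558370 seconds (155.1 hours / 6.46 days)


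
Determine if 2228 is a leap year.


Yes

Rules: divisible by 4 AND (not by 100 OR by 400)
2228 ÷ 4 = 557 exactly → divisible by 4
2228 ÷ 100 = 22 remainder 28 → not divisible by 100
Divisible by 4 but not by 100 → leap year


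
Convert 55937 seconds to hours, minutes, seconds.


15h 32m 17s

Hours: 55937 ÷ 3600 = 15 remainder 1937
Minutes: 1937 ÷ 60 = 32 remainder 17
Seconds: 17


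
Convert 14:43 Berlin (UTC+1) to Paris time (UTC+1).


Time difference = UTC+1 - UTC+1 = +0 hours
New hour = (14 + 0) mod 24
= 14 mod 24 = 14
Minutes unchanged → 14:43

14:43


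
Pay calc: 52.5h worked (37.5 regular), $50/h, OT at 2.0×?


$3375.00

Regular: 37.5h × $50 = $1875.00
Overtime: 52.5 - 37.5 = 15.0h
OT pay: 15.0h × $50 × 2.0 = $1500.00
Total = $1875.00 + $1500.00 = $3375.00


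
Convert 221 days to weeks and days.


31 weeks 4 days

Weeks: 221 ÷ 7 = 31 remainder 4


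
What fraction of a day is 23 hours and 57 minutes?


Total minutes: 23×60 + 57 = 1437
Day = 24×60 = 1440 minutes
Fraction = 1437/1440 ≈ 0.9979
As a percentage: 1437/1440 × 100 ≈ 99.79%

0.9979 (99.79%)


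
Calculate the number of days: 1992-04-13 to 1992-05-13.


From April 13, 1992 to May 13, 1992
Rest of April 1992: 30 - 13 = 17
Days into May 1992: 13
Total = 17 + 13 = 30 days

30 days


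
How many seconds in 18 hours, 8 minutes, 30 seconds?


65310 seconds

Hours: 18 × 3600 = 64800
Minutes: 8 × 60 = 480
Seconds: 30
Total = 64800 + 480 + 30 = 65310


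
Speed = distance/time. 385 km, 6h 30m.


Distance: 385 km
Time: 6h 30m = 390 min = 390/60 = 13/2 hours
Speed = 385 ÷ (13/2) = 385 × 2 / 13 = 770/13 ≈ 59.2 km/h

59.2 km/h


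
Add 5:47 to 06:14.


Start: 374 minutes from midnight
Add: 347 minutes
Total: 721 minutes
Hours: 721 ÷ 60 = 12 remainder 1

12:01


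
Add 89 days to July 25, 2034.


Start: July 25, 2034
Add 89 days
July 25 → August 1: 31 - 25 + 1 = 7 days (89 - 7 = 82 left)
August 1 → September 1: 31 - 1 + 1 = 31 days (82 - 31 = 51 left)
September 1 → October 1: 30 - 1 + 1 = 30 days (51 - 30 = 21 left)
October 1 + 21 = October 22, 2034

October 22, 2034


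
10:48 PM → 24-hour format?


Input: 10:48 PM
PM: 10 + 12 = 22

22:48


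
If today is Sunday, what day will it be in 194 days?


Friday

Start: Sunday (index 6)
(6 + 194) mod 7
= 200 mod 7
= 4
Index 4 → Friday


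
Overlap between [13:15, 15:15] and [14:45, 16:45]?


30 minutes

Meeting A: 795-915 (in minutes from midnight)
Meeting B: 885-1005
Overlap start = max(795, 885) = 885
Overlap end = min(915, 1005) = 915
Overlap = max(0, 915 - 885) = 30 min


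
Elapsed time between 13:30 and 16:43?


3h 13m

End time in minutes: 16×60 + 43 = 1003
Start time in minutes: 13×60 + 30 = 810
Difference = 1003 - 810 = 193 minutes
= 3 hours 13 minutes


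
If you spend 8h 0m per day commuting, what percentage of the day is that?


33.3%

Time: 480 minutes
Day: 1440 minutes
Percentage = (480/1440) × 100 ≈ 33.3%


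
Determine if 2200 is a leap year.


Rules: divisible by 4 AND (not by 100 OR by 400)
2200 ÷ 4 = 550 exactly → divisible by 4
2200 ÷ 100 = 22 exactly → divisible by 100
2200 ÷ 400 = 5 remainder 200 → not divisible by 400
Divisible by 100 but not by 400 → not a leap year

No


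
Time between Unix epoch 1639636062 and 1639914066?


278004 seconds (77.2 hours / 3.22 days)

Difference = 1639914066 - 1639636062 = 278004 seconds
In hours: 278004 / 3600 ≈ 77.2
In days: 278004 / 86400 ≈ 3.22


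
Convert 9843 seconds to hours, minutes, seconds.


Hours: 9843 ÷ 3600 = 2 remainder 2643
Minutes: 2643 ÷ 60 = 44 remainder 3
Seconds: 3

2h 44m 3s


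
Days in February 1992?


29 days

Month: February (month 2)
February: 28 or 29 (leap year)
1992 leap year? Yes


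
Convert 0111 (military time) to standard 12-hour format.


1:11 AM

Hour: 1
1 < 12 → AM


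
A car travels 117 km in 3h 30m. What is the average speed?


Distance: 117 km
Time: 3h 30m = 210 min = 210/60 = 7/2 hours
Speed = 117 ÷ (7/2) = 117 × 2 / 7 = 234/7 ≈ 33.4 km/h

33.4 km/h


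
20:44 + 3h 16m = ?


00:00 (next day)

Start: 1244 minutes from midnight
Add: 196 minutes
Total: 1440 minutes
Hours: 1440 ÷ 60 = 24 remainder 0
24 ≥ 24 → 24 - 24 = 0 (next day)


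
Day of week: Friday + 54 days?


Wednesday

Start: Friday (index 4)
(4 + 54) mod 7
= 58 mod 7
= 2
Index 2 → Wednesday


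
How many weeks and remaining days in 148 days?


21 weeks 1 days

Weeks: 148 ÷ 7 = 21 remainder 1


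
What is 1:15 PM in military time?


13:15

Input: 1:15 PM
PM: 1 + 12 = 13


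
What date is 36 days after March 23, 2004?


Start: March 23, 2004
Add 36 days
March 23 → April 1: 31 - 23 + 1 = 9 days (36 - 9 = 27 left)
April 1 + 27 = April 28, 2004

April 28, 2004


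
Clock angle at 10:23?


173.5°

Hour hand = 10×30 + 23×0.5 = 311.5°
Minute hand = 23×6 = 138°
Difference = |311.5 - 138| = 173.5°


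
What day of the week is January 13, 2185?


Zeller's congruence:
q=13, m=13, k=84, j=21
h = (13 + ⌊13×14/5⌋ + 84 + ⌊84/4⌋ + ⌊21/4⌋ - 2×21) mod 7
= (13 + 36 + 84 + 21 + 5 - 42) mod 7
= 117 mod 7 = 5
h=5 → Thursday

Thursday


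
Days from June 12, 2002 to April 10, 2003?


From June 12, 2002 to April 10, 2003
Rest of June 2002: 30 - 12 = 18
Full months: July 31, August 31, September 30, October 31, November 30, December 31, January 31, February 2003 28, March 31
Days into April 2003: 10
Total = 18 + 31 + 31 + 30 + 31 + 30 + 31 + 31 + 28 + 31 + 10 = 302 days

302 days


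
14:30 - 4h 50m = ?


09:40

Start: 870 minutes from midnight
Subtract: 290 minutes
Remaining: 870 - 290 = 580
Hours: 9, Minutes: 40


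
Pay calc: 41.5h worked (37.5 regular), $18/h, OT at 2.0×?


$819.00

Regular: 37.5h × $18 = $675.00
Overtime: 41.5 - 37.5 = 4.0h
OT pay: 4.0h × $18 × 2.0 = $144.00
Total = $675.00 + $144.00 = $819.00


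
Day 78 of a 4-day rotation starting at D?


Shift A

Shifts: A, B, C, D
Start: D (index 3)
Day 78: (3 + 78 - 1) mod 4
= 80 mod 4
= 0
Index 0 → shift A


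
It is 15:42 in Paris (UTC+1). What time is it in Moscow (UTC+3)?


Time difference = UTC+3 - UTC+1 = +2 hours
New hour = (15 + 2) mod 24
= 17 mod 24 = 17
Minutes unchanged → 17:42

17:42


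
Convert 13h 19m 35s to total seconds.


47975 seconds

Hours: 13 × 3600 = 46800
Minutes: 19 × 60 = 1140
Seconds: 35
Total = 46800 + 1140 + 35 = 47975


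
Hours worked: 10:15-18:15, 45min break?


7h 15m (435 minutes)

Total time = (18×60+15) - (10×60+15)
= 1095 - 615 = 480 min
Minus break: 480 - 45 = 435 min
= 7h 15m


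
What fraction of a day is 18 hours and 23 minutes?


0.7660 (76.60%)

Total minutes: 18×60 + 23 = 1103
Day = 24×60 = 1440 minutes
Fraction = 1103/1440 ≈ 0.7660
As a percentage: 1103/1440 × 100 ≈ 76.60%


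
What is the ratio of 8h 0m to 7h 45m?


32:31 (1.03)

Duration 1: 480 minutes
Duration 2: 465 minutes
Ratio = 480:465
GCD = 15
Simplified = 32:31
As a decimal: 32/31 ≈ 1.03


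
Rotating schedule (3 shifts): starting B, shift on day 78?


Shifts: A, B, C
Start: B (index 1)
Day 78: (1 + 78 - 1) mod 3
= 78 mod 3
= 0
Index 0 → shift A

Shift A


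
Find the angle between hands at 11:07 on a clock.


Hour hand = 11×30 + 7×0.5 = 333.5°
Minute hand = 7×6 = 42°
Difference = |333.5 - 42| = 291.5°
Since > 180°: 360 - 291.5 = 68.5°

68.5°


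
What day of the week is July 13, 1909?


Zeller's congruence:
q=13, m=7, k=9, j=19
h = (13 + ⌊13×8/5⌋ + 9 + ⌊9/4⌋ + ⌊19/4⌋ - 2×19) mod 7
= (13 + 20 + 9 + 2 + 4 - 38) mod 7
= 10 mod 7 = 3
h=3 → Tuesday

Tuesday


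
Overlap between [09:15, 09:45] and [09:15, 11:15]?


Meeting A: 555-585 (in minutes from midnight)
Meeting B: 555-675
Overlap start = max(555, 555) = 555
Overlap end = min(585, 675) = 585
Overlap = max(0, 585 - 555) = 30 min

30 minutes


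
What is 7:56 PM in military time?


Input: 7:56 PM
PM: 7 + 12 = 19

19:56


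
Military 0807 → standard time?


8:07 AM

Hour: 8
8 < 12 → AM


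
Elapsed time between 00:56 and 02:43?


End time in minutes: 2×60 + 43 = 163
Start time in minutes: 0×60 + 56 = 56
Difference = 163 - 56 = 107 minutes
= 1 hours 47 minutes

1h 47m


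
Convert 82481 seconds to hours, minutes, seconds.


Hours: 82481 ÷ 3600 = 22 remainder 3281
Minutes: 3281 ÷ 60 = 54 remainder 41
Seconds: 41

22h 54m 41s


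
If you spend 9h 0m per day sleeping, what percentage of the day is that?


Time: 540 minutes
Day: 1440 minutes
Percentage = (540/1440) × 100 = 37.5%

37.5%


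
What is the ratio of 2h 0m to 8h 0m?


1:4 (0.25)

Duration 1: 120 minutes
Duration 2: 480 minutes
Ratio = 120:480
GCD = 120
Simplified = 1:4
As a decimal: 1/4 = 0.25


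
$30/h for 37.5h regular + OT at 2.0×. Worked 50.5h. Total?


Regular: 37.5h × $30 = $1125.00
Overtime: 50.5 - 37.5 = 13.0h
OT pay: 13.0h × $30 × 2.0 = $780.00
Total = $1125.00 + $780.00 = $1905.00

$1905.00


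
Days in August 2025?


31 days

Month: August (month 8)
August has 31 days


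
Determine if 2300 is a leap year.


Rules: divisible by 4 AND (not by 100 OR by 400)
2300 ÷ 4 = 575 exactly → divisible by 4
2300 ÷ 100 = 23 exactly → divisible by 100
2300 ÷ 400 = 5 remainder 300 → not divisible by 400
Divisible by 100 but not by 400 → not a leap year

No


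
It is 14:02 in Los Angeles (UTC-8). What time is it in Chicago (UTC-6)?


Time difference = UTC-6 - UTC-8 = +2 hours
New hour = (14 + 2) mod 24
= 16 mod 24 = 16
Minutes unchanged → 16:02

16:02


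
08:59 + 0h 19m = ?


Start: 539 minutes from midnight
Add: 19 minutes
Total: 558 minutes
Hours: 558 ÷ 60 = 9 remainder 18

09:18


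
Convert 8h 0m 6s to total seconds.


28806 seconds

Hours: 8 × 3600 = 28800
Minutes: 0 × 60 = 0
Seconds: 6
Total = 28800 + 0 + 6 = 28806


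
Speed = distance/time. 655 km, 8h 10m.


80.2 km/h

Distance: 655 km
Time: 8h 10m = 490 min = 490/60 = 49/6 hours
Speed = 655 ÷ (49/6) = 655 × 6 / 49 = 3930/49 ≈ 80.2 km/h


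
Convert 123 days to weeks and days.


17 weeks 4 days

Weeks: 123 ÷ 7 = 17 remainder 4


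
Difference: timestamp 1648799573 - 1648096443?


Difference = 1648799573 - 1648096443 = 703130 seconds
In hours: 703130 / 3600 ≈ 195.3
In days: 703130 / 86400 ≈ 8.14

703130 seconds (195.3 hours / 8.14 days)


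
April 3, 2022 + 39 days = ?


May 12, 2022

Start: April 3, 2022
Add 39 days
April 3 → May 1: 30 - 3 + 1 = 28 days (39 - 28 = 11 left)
May 1 + 11 = May 12, 2022


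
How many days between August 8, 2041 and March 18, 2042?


From August 8, 2041 to March 18, 2042
Rest of August 2041: 31 - 8 = 23
Full months: September 30, October 31, November 30, December 31, January 31, February 2042 28
Days into March 2042: 18
Total = 23 + 30 + 31 + 30 + 31 + 31 + 28 + 18 = 222 days

222 days


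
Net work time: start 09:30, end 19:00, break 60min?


8h 30m (510 minutes)

Total time = (19×60+0) - (9×60+30)
= 1140 - 570 = 570 min
Minus break: 570 - 60 = 510 min
= 8h 30m


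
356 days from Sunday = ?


Saturday

Start: Sunday (index 6)
(6 + 356) mod 7
= 362 mod 7
= 5
Index 5 → Saturday


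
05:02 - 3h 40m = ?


Start: 302 minutes from midnight
Subtract: 220 minutes
Remaining: 302 - 220 = 82
Hours: 1, Minutes: 22

01:22


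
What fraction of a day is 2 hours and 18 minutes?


0.0958 (9.58%)

Total minutes: 2×60 + 18 = 138
Day = 24×60 = 1440 minutes
Fraction = 138/1440 ≈ 0.0958
As a percentage: 138/1440 × 100 ≈ 9.58%


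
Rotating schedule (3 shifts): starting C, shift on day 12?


Shifts: A, B, C
Start: C (index 2)
Day 12: (2 + 12 - 1) mod 3
= 13 mod 3
= 1
Index 1 → shift B

Shift B


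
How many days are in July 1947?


Month: July (month 7)
July has 31 days

31 days


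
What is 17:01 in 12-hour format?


5:01 PM

Hour: 17
17 - 12 = 5 → PM


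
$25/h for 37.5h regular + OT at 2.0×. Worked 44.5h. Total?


Regular: 37.5h × $25 = $937.50
Overtime: 44.5 - 37.5 = 7.0h
OT pay: 7.0h × $25 × 2.0 = $350.00
Total = $937.50 + $350.00 = $1287.50

$1287.50


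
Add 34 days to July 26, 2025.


August 29, 2025

Start: July 26, 2025
Add 34 days
July 26 → August 1: 31 - 26 + 1 = 6 days (34 - 6 = 28 left)
August 1 + 28 = August 29, 2025


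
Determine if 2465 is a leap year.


Rules: divisible by 4 AND (not by 100 OR by 400)
2465 ÷ 4 = 616 remainder 1 → not divisible by 4
Not divisible by 4 → not a leap year

No


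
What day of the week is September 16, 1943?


Zeller's congruence:
q=16, m=9, k=43, j=19
h = (16 + ⌊13×10/5⌋ + 43 + ⌊43/4⌋ + ⌊19/4⌋ - 2×19) mod 7
= (16 + 26 + 43 + 10 + 4 - 38) mod 7
= 61 mod 7 = 5
h=5 → Thursday

Thursday


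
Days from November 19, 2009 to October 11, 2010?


326 days

From November 19, 2009 to October 11, 2010
Rest of November 2009: 30 - 19 = 11
Full months: December 31, January 31, February 2010 28, March 31, April 30, May 31, June 30, July 31, August 31, September 30
Days into October 2010: 11
Total = 11 + 31 + 31 + 28 + 31 + 30 + 31 + 30 + 31 + 31 + 30 + 11 = 326 days


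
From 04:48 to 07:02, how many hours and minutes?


End time in minutes: 7×60 + 2 = 422
Start time in minutes: 4×60 + 48 = 288
Difference = 422 - 288 = 134 minutes
= 2 hours 14 minutes

2h 14m


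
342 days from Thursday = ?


Start: Thursday (index 3)
(3 + 342) mod 7
= 345 mod 7
= 2
Index 2 → Wednesday

Wednesday


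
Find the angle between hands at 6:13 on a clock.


Hour hand = 6×30 + 13×0.5 = 186.5°
Minute hand = 13×6 = 78°
Difference = |186.5 - 78| = 108.5°

108.5°


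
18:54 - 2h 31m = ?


Start: 1134 minutes from midnight
Subtract: 151 minutes
Remaining: 1134 - 151 = 983
Hours: 16, Minutes: 23

16:23


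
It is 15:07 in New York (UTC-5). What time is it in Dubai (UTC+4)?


Time difference = UTC+4 - UTC-5 = +9 hours
New hour = (15 + 9) mod 24
= 24 mod 24 = 0
Minutes unchanged → 00:07; 24 ≥ 24 → next day

00:07 (next day)


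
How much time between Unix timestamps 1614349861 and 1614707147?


Difference = 1614707147 - 1614349861 = 357286 seconds
In hours: 357286 / 3600 ≈ 99.2
In days: 357286 / 86400 ≈ 4.14

357286 seconds (99.2 hours / 4.14 days)


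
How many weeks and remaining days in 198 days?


Weeks: 198 ÷ 7 = 28 remainder 2

28 weeks 2 days


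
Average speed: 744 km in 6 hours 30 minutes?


114.5 km/h

Distance: 744 km
Time: 6h 30m = 390 min = 390/60 = 13/2 hours
Speed = 744 ÷ (13/2) = 744 × 2 / 13 = 1488/13 ≈ 114.5 km/h


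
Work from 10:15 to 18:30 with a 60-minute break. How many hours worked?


Total time = (18×60+30) - (10×60+15)
= 1110 - 615 = 495 min
Minus break: 495 - 60 = 435 min
= 7h 15m

7h 15m (435 minutes)


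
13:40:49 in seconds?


Hours: 13 × 3600 = 46800
Minutes: 40 × 60 = 2400
Seconds: 49
Total = 46800 + 2400 + 49 = 49249

49249 seconds


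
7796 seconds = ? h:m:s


2h 9m 56s

Hours: 7796 ÷ 3600 = 2 remainder 596
Minutes: 596 ÷ 60 = 9 remainder 56
Seconds: 56


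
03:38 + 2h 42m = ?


06:20

Start: 218 minutes from midnight
Add: 162 minutes
Total: 380 minutes
Hours: 380 ÷ 60 = 6 remainder 20


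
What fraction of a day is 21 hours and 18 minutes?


0.8875 (88.75%)

Total minutes: 21×60 + 18 = 1278
Day = 24×60 = 1440 minutes
Fraction = 1278/1440 = 0.8875
As a percentage: 1278/1440 × 100 = 88.75%


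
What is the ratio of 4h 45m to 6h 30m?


19:26 (0.73)

Duration 1: 285 minutes
Duration 2: 390 minutes
Ratio = 285:390
GCD = 15
Simplified = 19:26
As a decimal: 19/26 ≈ 0.73


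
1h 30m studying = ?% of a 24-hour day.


6.3%

Time: 90 minutes
Day: 1440 minutes
Percentage = (90/1440) × 100 ≈ 6.3%


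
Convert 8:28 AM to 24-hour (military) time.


Input: 8:28 AM
AM hour stays: 8

08:28


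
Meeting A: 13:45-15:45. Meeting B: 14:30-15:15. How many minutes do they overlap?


Meeting A: 825-945 (in minutes from midnight)
Meeting B: 870-915
Overlap start = max(825, 870) = 870
Overlap end = min(945, 915) = 915
Overlap = max(0, 915 - 870) = 45 min

45 minutes


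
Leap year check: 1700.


Rules: divisible by 4 AND (not by 100 OR by 400)
1700 ÷ 4 = 425 exactly → divisible by 4
1700 ÷ 100 = 17 exactly → divisible by 100
1700 ÷ 400 = 4 remainder 100 → not divisible by 400
Divisible by 100 but not by 400 → not a leap year

No


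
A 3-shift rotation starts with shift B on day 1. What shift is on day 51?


Shifts: A, B, C
Start: B (index 1)
Day 51: (1 + 51 - 1) mod 3
= 51 mod 3
= 0
Index 0 → shift A

Shift A


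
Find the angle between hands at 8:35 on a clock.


47.5°

Hour hand = 8×30 + 35×0.5 = 257.5°
Minute hand = 35×6 = 210°
Difference = |257.5 - 210| = 47.5°


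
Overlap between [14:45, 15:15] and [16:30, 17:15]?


Meeting A: 885-915 (in minutes from midnight)
Meeting B: 990-1035
Overlap start = max(885, 990) = 990
Overlap end = min(915, 1035) = 915
Overlap = max(0, 915 - 990) = 0 min

0 minutes


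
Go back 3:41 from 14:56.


Start: 896 minutes from midnight
Subtract: 221 minutes
Remaining: 896 - 221 = 675
Hours: 11, Minutes: 15

11:15


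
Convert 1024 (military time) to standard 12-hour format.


Hour: 10
10 < 12 → AM

10:24 AM


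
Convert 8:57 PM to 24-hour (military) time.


20:57

Input: 8:57 PM
PM: 8 + 12 = 20


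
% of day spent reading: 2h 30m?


Time: 150 minutes
Day: 1440 minutes
Percentage = (150/1440) × 100 ≈ 10.4%

10.4%


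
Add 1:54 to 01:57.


03:51

Start: 117 minutes from midnight
Add: 114 minutes
Total: 231 minutes
Hours: 231 ÷ 60 = 3 remainder 51


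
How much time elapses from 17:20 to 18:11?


End time in minutes: 18×60 + 11 = 1091
Start time in minutes: 17×60 + 20 = 1040
Difference = 1091 - 1040 = 51 minutes
= 0 hours 51 minutes

0h 51m


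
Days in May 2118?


31 days

Month: May (month 5)
May has 31 days


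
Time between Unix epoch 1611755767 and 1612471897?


716130 seconds (198.9 hours / 8.29 days)

Difference = 1612471897 - 1611755767 = 716130 seconds
In hours: 716130 / 3600 ≈ 198.9
In days: 716130 / 86400 ≈ 8.29


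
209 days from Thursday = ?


Start: Thursday (index 3)
(3 + 209) mod 7
= 212 mod 7
= 2
Index 2 → Wednesday

Wednesday


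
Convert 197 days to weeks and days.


Weeks: 197 ÷ 7 = 28 remainder 1

28 weeks 1 days


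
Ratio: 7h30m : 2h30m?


3:1 (3.00)

Duration 1: 450 minutes
Duration 2: 150 minutes
Ratio = 450:150
GCD = 150
Simplified = 3:1
As a decimal: 3/1 = 3.00


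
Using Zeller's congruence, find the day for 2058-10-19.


Zeller's congruence:
q=19, m=10, k=58, j=20
h = (19 + ⌊13×11/5⌋ + 58 + ⌊58/4⌋ + ⌊20/4⌋ - 2×20) mod 7
= (19 + 28 + 58 + 14 + 5 - 40) mod 7
= 84 mod 7 = 0
h=0 → Saturday

Saturday


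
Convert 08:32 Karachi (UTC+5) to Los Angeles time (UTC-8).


19:32 (previous day)

Time difference = UTC-8 - UTC+5 = -13 hours
New hour = (8 -13) mod 24
= -5 mod 24 = 19
Minutes unchanged → 19:32; -5 < 0 → previous day


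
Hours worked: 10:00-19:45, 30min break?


9h 15m (555 minutes)

Total time = (19×60+45) - (10×60+0)
= 1185 - 600 = 585 min
Minus break: 585 - 30 = 555 min
= 9h 15m


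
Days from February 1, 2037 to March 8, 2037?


35 days

From February 1, 2037 to March 8, 2037
Rest of February 2037: 28 - 1 = 27
Days into March 2037: 8
Total = 27 + 8 = 35 days


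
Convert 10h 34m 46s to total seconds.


Hours: 10 × 3600 = 36000
Minutes: 34 × 60 = 2040
Seconds: 46
Total = 36000 + 2040 + 46 = 38086

38086 seconds


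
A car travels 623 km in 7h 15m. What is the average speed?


85.9 km/h

Distance: 623 km
Time: 7h 15m = 435 min = 435/60 = 29/4 hours
Speed = 623 ÷ (29/4) = 623 × 4 / 29 = 2492/29 ≈ 85.9 km/h


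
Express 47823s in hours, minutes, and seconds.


Hours: 47823 ÷ 3600 = 13 remainder 1023
Minutes: 1023 ÷ 60 = 17 remainder 3
Seconds: 3

13h 17m 3s


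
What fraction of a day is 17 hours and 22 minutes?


Total minutes: 17×60 + 22 = 1042
Day = 24×60 = 1440 minutes
Fraction = 1042/1440 ≈ 0.7236
As a percentage: 1042/1440 × 100 ≈ 72.36%

0.7236 (72.36%)


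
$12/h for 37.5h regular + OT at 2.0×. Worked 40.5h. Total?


$522.00

Regular: 37.5h × $12 = $450.00
Overtime: 40.5 - 37.5 = 3.0h
OT pay: 3.0h × $12 × 2.0 = $72.00
Total = $450.00 + $72.00 = $522.00


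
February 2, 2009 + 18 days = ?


February 20, 2009

Start: February 2, 2009
Add 18 days
February 2 + 18 = February 20, 2009


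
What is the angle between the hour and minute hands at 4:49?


Hour hand = 4×30 + 49×0.5 = 144.5°
Minute hand = 49×6 = 294°
Difference = |144.5 - 294| = 149.5°

149.5°


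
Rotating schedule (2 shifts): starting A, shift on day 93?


Shifts: A, B
Start: A (index 0)
Day 93: (0 + 93 - 1) mod 2
= 92 mod 2
= 0
Index 0 → shift A

Shift A


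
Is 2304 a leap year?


Yes

Rules: divisible by 4 AND (not by 100 OR by 400)
2304 ÷ 4 = 576 exactly → divisible by 4
2304 ÷ 100 = 23 remainder 4 → not divisible by 100
Divisible by 4 but not by 100 → leap year


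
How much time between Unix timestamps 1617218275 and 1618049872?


Difference = 1618049872 - 1617218275 = 831597 seconds
In hours: 831597 / 3600 ≈ 231.0
In days: 831597 / 86400 ≈ 9.62

831597 seconds (231.0 hours / 9.62 days)


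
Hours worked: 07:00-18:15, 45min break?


Total time = (18×60+15) - (7×60+0)
= 1095 - 420 = 675 min
Minus break: 675 - 45 = 630 min
= 10h 30m

10h 30m (630 minutes)


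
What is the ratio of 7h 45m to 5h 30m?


Duration 1: 465 minutes
Duration 2: 330 minutes
Ratio = 465:330
GCD = 15
Simplified = 31:22
As a decimal: 31/22 ≈ 1.41

31:22 (1.41)


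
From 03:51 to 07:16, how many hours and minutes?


3h 25m

End time in minutes: 7×60 + 16 = 436
Start time in minutes: 3×60 + 51 = 231
Difference = 436 - 231 = 205 minutes
= 3 hours 25 minutes


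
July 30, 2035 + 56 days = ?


September 24, 2035

Start: July 30, 2035
Add 56 days
July 30 → August 1: 31 - 30 + 1 = 2 days (56 - 2 = 54 left)
August 1 → September 1: 31 - 1 + 1 = 31 days (54 - 31 = 23 left)
September 1 + 23 = September 24, 2035


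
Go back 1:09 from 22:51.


Start: 1371 minutes from midnight
Subtract: 69 minutes
Remaining: 1371 - 69 = 1302
Hours: 21, Minutes: 42

21:42


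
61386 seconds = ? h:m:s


Hours: 61386 ÷ 3600 = 17 remainder 186
Minutes: 186 ÷ 60 = 3 remainder 6
Seconds: 6

17h 3m 6s


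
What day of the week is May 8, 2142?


Zeller's congruence:
q=8, m=5, k=42, j=21
h = (8 + ⌊13×6/5⌋ + 42 + ⌊42/4⌋ + ⌊21/4⌋ - 2×21) mod 7
= (8 + 15 + 42 + 10 + 5 - 42) mod 7
= 38 mod 7 = 3
h=3 → Tuesday

Tuesday


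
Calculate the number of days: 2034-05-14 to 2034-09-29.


From May 14, 2034 to September 29, 2034
Rest of May 2034: 31 - 14 = 17
Full months: June 30, July 31, August 31
Days into September 2034: 29
Total = 17 + 30 + 31 + 31 + 29 = 138 days

138 days


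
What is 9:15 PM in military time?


21:15

Input: 9:15 PM
PM: 9 + 12 = 21


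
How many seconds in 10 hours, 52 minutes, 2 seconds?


Hours: 10 × 3600 = 36000
Minutes: 52 × 60 = 3120
Seconds: 2
Total = 36000 + 3120 + 2 = 39122

39122 seconds


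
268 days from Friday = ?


Sunday

Start: Friday (index 4)
(4 + 268) mod 7
= 272 mod 7
= 6
Index 6 → Sunday


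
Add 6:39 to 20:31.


Start: 1231 minutes from midnight
Add: 399 minutes
Total: 1630 minutes
Hours: 1630 ÷ 60 = 27 remainder 10
27 ≥ 24 → 27 - 24 = 3 (next day)

03:10 (next day)


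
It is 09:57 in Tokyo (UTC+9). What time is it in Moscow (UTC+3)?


03:57

Time difference = UTC+3 - UTC+9 = -6 hours
New hour = (9 -6) mod 24
= 3 mod 24 = 3
Minutes unchanged → 03:57


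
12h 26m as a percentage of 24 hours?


Total minutes: 12×60 + 26 = 746
Day = 24×60 = 1440 minutes
Fraction = 746/1440 ≈ 0.5181
As a percentage: 746/1440 × 100 ≈ 51.81%

0.5181 (51.81%)


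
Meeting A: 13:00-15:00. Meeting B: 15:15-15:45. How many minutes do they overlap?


Meeting A: 780-900 (in minutes from midnight)
Meeting B: 915-945
Overlap start = max(780, 915) = 915
Overlap end = min(900, 945) = 900
Overlap = max(0, 900 - 915) = 0 min

0 minutes


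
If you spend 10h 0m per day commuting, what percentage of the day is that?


Time: 600 minutes
Day: 1440 minutes
Percentage = (600/1440) × 100 ≈ 41.7%

41.7%


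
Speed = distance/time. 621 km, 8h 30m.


Distance: 621 km
Time: 8h 30m = 510 min = 510/60 = 17/2 hours
Speed = 621 ÷ (17/2) = 621 × 2 / 17 = 1242/17 ≈ 73.1 km/h

73.1 km/h


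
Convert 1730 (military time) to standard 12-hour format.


Hour: 17
17 - 12 = 5 → PM

5:30 PM


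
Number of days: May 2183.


31 days

Month: May (month 5)
May has 31 days


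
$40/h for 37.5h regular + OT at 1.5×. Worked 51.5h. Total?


$2340.00

Regular: 37.5h × $40 = $1500.00
Overtime: 51.5 - 37.5 = 14.0h
OT pay: 14.0h × $40 × 1.5 = $840.00
Total = $1500.00 + $840.00 = $2340.00


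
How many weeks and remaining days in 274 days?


39 weeks 1 days

Weeks: 274 ÷ 7 = 39 remainder 1


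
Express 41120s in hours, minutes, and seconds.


11h 25m 20s

Hours: 41120 ÷ 3600 = 11 remainder 1520
Minutes: 1520 ÷ 60 = 25 remainder 20
Seconds: 20


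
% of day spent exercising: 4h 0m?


Time: 240 minutes
Day: 1440 minutes
Percentage = (240/1440) × 100 ≈ 16.7%

16.7%


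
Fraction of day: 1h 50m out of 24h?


0.0764 (7.64%)

Total minutes: 1×60 + 50 = 110
Day = 24×60 = 1440 minutes
Fraction = 110/1440 ≈ 0.0764
As a percentage: 110/1440 × 100 ≈ 7.64%


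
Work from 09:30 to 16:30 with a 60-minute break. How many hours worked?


Total time = (16×60+30) - (9×60+30)
= 990 - 570 = 420 min
Minus break: 420 - 60 = 360 min
= 6h 0m

6h 0m (360 minutes)


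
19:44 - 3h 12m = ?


Start: 1184 minutes from midnight
Subtract: 192 minutes
Remaining: 1184 - 192 = 992
Hours: 16, Minutes: 32

16:32


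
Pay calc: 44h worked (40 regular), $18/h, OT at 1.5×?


$828.00

Regular: 40h × $18 = $720.00
Overtime: 44 - 40 = 4h
OT pay: 4h × $18 × 1.5 = $108.00
Total = $720.00 + $108.00 = $828.00


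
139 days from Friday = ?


Start: Friday (index 4)
(4 + 139) mod 7
= 143 mod 7
= 3
Index 3 → Thursday

Thursday


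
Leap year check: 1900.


No

Rules: divisible by 4 AND (not by 100 OR by 400)
1900 ÷ 4 = 475 exactly → divisible by 4
1900 ÷ 100 = 19 exactly → divisible by 100
1900 ÷ 400 = 4 remainder 300 → not divisible by 400
Divisible by 100 but not by 400 → not a leap year


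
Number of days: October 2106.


31 days

Month: October (month 10)
October has 31 days


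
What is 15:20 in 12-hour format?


Hour: 15
15 - 12 = 3 → PM

3:20 PM


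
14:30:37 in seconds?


Hours: 14 × 3600 = 50400
Minutes: 30 × 60 = 1800
Seconds: 37
Total = 50400 + 1800 + 37 = 52237

52237 seconds


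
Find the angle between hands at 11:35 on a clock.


Hour hand = 11×30 + 35×0.5 = 347.5°
Minute hand = 35×6 = 210°
Difference = |347.5 - 210| = 137.5°

137.5°


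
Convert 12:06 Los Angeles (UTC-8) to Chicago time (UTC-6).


14:06

Time difference = UTC-6 - UTC-8 = +2 hours
New hour = (12 + 2) mod 24
= 14 mod 24 = 14
Minutes unchanged → 14:06


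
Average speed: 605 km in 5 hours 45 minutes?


105.2 km/h

Distance: 605 km
Time: 5h 45m = 345 min = 345/60 = 23/4 hours
Speed = 605 ÷ (23/4) = 605 × 4 / 23 = 2420/23 ≈ 105.2 km/h


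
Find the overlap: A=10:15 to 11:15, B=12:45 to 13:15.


Meeting A: 615-675 (in minutes from midnight)
Meeting B: 765-795
Overlap start = max(615, 765) = 765
Overlap end = min(675, 795) = 675
Overlap = max(0, 675 - 765) = 0 min

0 minutes


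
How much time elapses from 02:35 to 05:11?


End time in minutes: 5×60 + 11 = 311
Start time in minutes: 2×60 + 35 = 155
Difference = 311 - 155 = 156 minutes
= 2 hours 36 minutes

2h 36m


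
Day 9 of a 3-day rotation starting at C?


Shifts: A, B, C
Start: C (index 2)
Day 9: (2 + 9 - 1) mod 3
= 10 mod 3
= 1
Index 1 → shift B

Shift B


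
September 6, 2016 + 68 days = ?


Start: September 6, 2016
Add 68 days
September 6 → October 1: 30 - 6 + 1 = 25 days (68 - 25 = 43 left)
October 1 → November 1: 31 - 1 + 1 = 31 days (43 - 31 = 12 left)
November 1 + 12 = November 13, 2016

November 13, 2016


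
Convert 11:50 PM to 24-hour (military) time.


Input: 11:50 PM
PM: 11 + 12 = 23

23:50


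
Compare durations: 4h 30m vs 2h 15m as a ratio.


Duration 1: 270 minutes
Duration 2: 135 minutes
Ratio = 270:135
GCD = 135
Simplified = 2:1
As a decimal: 2/1 = 2.00

2:1 (2.00)


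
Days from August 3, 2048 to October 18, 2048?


76 days

From August 3, 2048 to October 18, 2048
Rest of August 2048: 31 - 3 = 28
Full months: September 30
Days into October 2048: 18
Total = 28 + 30 + 18 = 76 days


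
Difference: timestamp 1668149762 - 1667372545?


Difference = 1668149762 - 1667372545 = 777217 seconds
In hours: 777217 / 3600 ≈ 215.9
In days: 777217 / 86400 ≈ 9.00

777217 seconds (215.9 hours / 9.00 days)


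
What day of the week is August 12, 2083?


Zeller's congruence:
q=12, m=8, k=83, j=20
h = (12 + ⌊13×9/5⌋ + 83 + ⌊83/4⌋ + ⌊20/4⌋ - 2×20) mod 7
= (12 + 23 + 83 + 20 + 5 - 40) mod 7
= 103 mod 7 = 5
h=5 → Thursday

Thursday


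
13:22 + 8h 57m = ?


22:19

Start: 802 minutes from midnight
Add: 537 minutes
Total: 1339 minutes
Hours: 1339 ÷ 60 = 22 remainder 19


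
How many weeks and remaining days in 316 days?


45 weeks 1 days

Weeks: 316 ÷ 7 = 45 remainder 1


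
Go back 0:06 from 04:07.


Start: 247 minutes from midnight
Subtract: 6 minutes
Remaining: 247 - 6 = 241
Hours: 4, Minutes: 1

04:01


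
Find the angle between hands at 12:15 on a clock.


Hour hand (12 ≡ 0 on the dial): 0×30 + 15×0.5 = 7.5°
Minute hand = 15×6 = 90°
Difference = |7.5 - 90| = 82.5°

82.5°


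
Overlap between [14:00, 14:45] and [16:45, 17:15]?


0 minutes

Meeting A: 840-885 (in minutes from midnight)
Meeting B: 1005-1035
Overlap start = max(840, 1005) = 1005
Overlap end = min(885, 1035) = 885
Overlap = max(0, 885 - 1005) = 0 min


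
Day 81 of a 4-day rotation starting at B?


Shift B

Shifts: A, B, C, D
Start: B (index 1)
Day 81: (1 + 81 - 1) mod 4
= 81 mod 4
= 1
Index 1 → shift B


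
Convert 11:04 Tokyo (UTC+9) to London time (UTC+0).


Time difference = UTC+0 - UTC+9 = -9 hours
New hour = (11 -9) mod 24
= 2 mod 24 = 2
Minutes unchanged → 02:04

02:04


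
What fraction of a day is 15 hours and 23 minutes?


0.6410 (64.10%)

Total minutes: 15×60 + 23 = 923
Day = 24×60 = 1440 minutes
Fraction = 923/1440 ≈ 0.6410
As a percentage: 923/1440 × 100 ≈ 64.10%


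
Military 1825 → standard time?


Hour: 18
18 - 12 = 6 → PM

6:25 PM


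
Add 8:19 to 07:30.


Start: 450 minutes from midnight
Add: 499 minutes
Total: 949 minutes
Hours: 949 ÷ 60 = 15 remainder 49

15:49


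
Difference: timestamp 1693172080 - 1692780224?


Difference = 1693172080 - 1692780224 = 391856 seconds
In hours: 391856 / 3600 ≈ 108.8
In days: 391856 / 86400 ≈ 4.54

391856 seconds (108.8 hours / 4.54 days)


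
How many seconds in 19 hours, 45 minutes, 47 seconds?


71147 seconds

Hours: 19 × 3600 = 68400
Minutes: 45 × 60 = 2700
Seconds: 47
Total = 68400 + 2700 + 47 = 71147


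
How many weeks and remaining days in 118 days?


Weeks: 118 ÷ 7 = 16 remainder 6

16 weeks 6 days


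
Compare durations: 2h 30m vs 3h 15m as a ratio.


Duration 1: 150 minutes
Duration 2: 195 minutes
Ratio = 150:195
GCD = 15
Simplified = 10:13
As a decimal: 10/13 ≈ 0.77

10:13 (0.77)


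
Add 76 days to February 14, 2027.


Start: February 14, 2027
Add 76 days
February 14 → March 1: 28 - 14 + 1 = 15 days (76 - 15 = 61 left)
March 1 → April 1: 31 - 1 + 1 = 31 days (61 - 31 = 30 left)
April 1 → May 1: 30 - 1 + 1 = 30 days (30 - 30 = 0 left)
Land exactly on May 1, 2027

May 1, 2027


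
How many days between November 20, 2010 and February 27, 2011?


From November 20, 2010 to February 27, 2011
Rest of November 2010: 30 - 20 = 10
Full months: December 31, January 31
Days into February 2011: 27
Total = 10 + 31 + 31 + 27 = 99 days

99 days


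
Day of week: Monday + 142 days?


Wednesday

Start: Monday (index 0)
(0 + 142) mod 7
= 142 mod 7
= 2
Index 2 → Wednesday


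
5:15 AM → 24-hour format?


05:15

Input: 5:15 AM
AM hour stays: 5


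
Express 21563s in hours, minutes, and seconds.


Hours: 21563 ÷ 3600 = 5 remainder 3563
Minutes: 3563 ÷ 60 = 59 remainder 23
Seconds: 23

5h 59m 23s


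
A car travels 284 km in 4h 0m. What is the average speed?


71.0 km/h

Distance: 284 km
Time: 4 hours
Speed = 284 / 4 = 71.0 km/h


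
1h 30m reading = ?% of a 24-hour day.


6.3%

Time: 90 minutes
Day: 1440 minutes
Percentage = (90/1440) × 100 ≈ 6.3%


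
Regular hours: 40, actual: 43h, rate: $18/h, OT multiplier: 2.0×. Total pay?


$828.00

Regular: 40h × $18 = $720.00
Overtime: 43 - 40 = 3h
OT pay: 3h × $18 × 2.0 = $108.00
Total = $720.00 + $108.00 = $828.00


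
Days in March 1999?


31 days

Month: March (month 3)
March has 31 days


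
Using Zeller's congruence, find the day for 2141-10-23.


Zeller's congruence:
q=23, m=10, k=41, j=21
h = (23 + ⌊13×11/5⌋ + 41 + ⌊41/4⌋ + ⌊21/4⌋ - 2×21) mod 7
= (23 + 28 + 41 + 10 + 5 - 42) mod 7
= 65 mod 7 = 2
h=2 → Monday

Monday


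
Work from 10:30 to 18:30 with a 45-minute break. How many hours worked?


Total time = (18×60+30) - (10×60+30)
= 1110 - 630 = 480 min
Minus break: 480 - 45 = 435 min
= 7h 15m

7h 15m (435 minutes)


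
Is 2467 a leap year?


No

Rules: divisible by 4 AND (not by 100 OR by 400)
2467 ÷ 4 = 616 remainder 3 → not divisible by 4
Not divisible by 4 → not a leap year


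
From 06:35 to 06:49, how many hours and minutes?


End time in minutes: 6×60 + 49 = 409
Start time in minutes: 6×60 + 35 = 395
Difference = 409 - 395 = 14 minutes
= 0 hours 14 minutes

0h 14m


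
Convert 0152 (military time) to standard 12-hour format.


Hour: 1
1 < 12 → AM

1:52 AM


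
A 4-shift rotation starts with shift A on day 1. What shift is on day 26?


Shift B

Shifts: A, B, C, D
Start: A (index 0)
Day 26: (0 + 26 - 1) mod 4
= 25 mod 4
= 1
Index 1 → shift B


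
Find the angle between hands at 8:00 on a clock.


Hour hand = 8×30 + 0×0.5 = 240.0°
Minute hand = 0×6 = 0°
Difference = |240.0 - 0| = 240.0°
Since > 180°: 360 - 240.0 = 120.0°

120.0°


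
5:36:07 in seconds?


Hours: 5 × 3600 = 18000
Minutes: 36 × 60 = 2160
Seconds: 7
Total = 18000 + 2160 + 7 = 20167

20167 seconds


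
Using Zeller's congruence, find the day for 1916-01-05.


Zeller's congruence:
q=5, m=13, k=15, j=19
h = (5 + ⌊13×14/5⌋ + 15 + ⌊15/4⌋ + ⌊19/4⌋ - 2×19) mod 7
= (5 + 36 + 15 + 3 + 4 - 38) mod 7
= 25 mod 7 = 4
h=4 → Wednesday

Wednesday


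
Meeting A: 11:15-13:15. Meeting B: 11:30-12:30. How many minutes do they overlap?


Meeting A: 675-795 (in minutes from midnight)
Meeting B: 690-750
Overlap start = max(675, 690) = 690
Overlap end = min(795, 750) = 750
Overlap = max(0, 750 - 690) = 60 min

60 minutes


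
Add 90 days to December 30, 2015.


Start: December 30, 2015
Add 90 days
December 30 → January 1: 31 - 30 + 1 = 2 days (90 - 2 = 88 left)
January 1 → February 1: 31 - 1 + 1 = 31 days (88 - 31 = 57 left)
February 1 → March 1: 29 - 1 + 1 = 29 days (57 - 29 = 28 left)
March 1 + 28 = March 29, 2016

March 29, 2016


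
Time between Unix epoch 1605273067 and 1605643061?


369994 seconds (102.8 hours / 4.28 days)

Difference = 1605643061 - 1605273067 = 369994 seconds
In hours: 369994 / 3600 ≈ 102.8
In days: 369994 / 86400 ≈ 4.28


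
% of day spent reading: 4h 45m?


19.8%

Time: 285 minutes
Day: 1440 minutes
Percentage = (285/1440) × 100 ≈ 19.8%


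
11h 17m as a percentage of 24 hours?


0.4701 (47.01%)

Total minutes: 11×60 + 17 = 677
Day = 24×60 = 1440 minutes
Fraction = 677/1440 ≈ 0.4701
As a percentage: 677/1440 × 100 ≈ 47.01%


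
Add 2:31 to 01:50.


Start: 110 minutes from midnight
Add: 151 minutes
Total: 261 minutes
Hours: 261 ÷ 60 = 4 remainder 21

04:21


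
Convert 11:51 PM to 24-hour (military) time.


Input: 11:51 PM
PM: 11 + 12 = 23

23:51


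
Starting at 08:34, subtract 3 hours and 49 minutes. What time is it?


04:45

Start: 514 minutes from midnight
Subtract: 229 minutes
Remaining: 514 - 229 = 285
Hours: 4, Minutes: 45


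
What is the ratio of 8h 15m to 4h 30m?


Duration 1: 495 minutes
Duration 2: 270 minutes
Ratio = 495:270
GCD = 45
Simplified = 11:6
As a decimal: 11/6 ≈ 1.83

11:6 (1.83)


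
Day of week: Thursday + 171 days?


Start: Thursday (index 3)
(3 + 171) mod 7
= 174 mod 7
= 6
Index 6 → Sunday

Sunday


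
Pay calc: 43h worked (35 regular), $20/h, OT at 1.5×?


Regular: 35h × $20 = $700.00
Overtime: 43 - 35 = 8h
OT pay: 8h × $20 × 1.5 = $240.00
Total = $700.00 + $240.00 = $940.00

$940.00


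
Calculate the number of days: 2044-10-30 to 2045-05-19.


From October 30, 2044 to May 19, 2045
Rest of October 2044: 31 - 30 = 1
Full months: November 30, December 31, January 31, February 2045 28, March 31, April 30
Days into May 2045: 19
Total = 1 + 30 + 31 + 31 + 28 + 31 + 30 + 19 = 201 days

201 days
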